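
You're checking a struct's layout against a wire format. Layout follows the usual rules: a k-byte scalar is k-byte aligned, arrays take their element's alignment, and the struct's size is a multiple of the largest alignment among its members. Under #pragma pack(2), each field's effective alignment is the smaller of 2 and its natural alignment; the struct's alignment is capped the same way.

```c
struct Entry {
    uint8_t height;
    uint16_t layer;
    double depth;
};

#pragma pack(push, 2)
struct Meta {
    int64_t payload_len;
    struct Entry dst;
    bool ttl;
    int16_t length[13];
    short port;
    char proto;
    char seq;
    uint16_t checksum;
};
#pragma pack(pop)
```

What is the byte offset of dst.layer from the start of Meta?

10

Entry: @0: height [1B, align 1] → 1; +1 pad (align 2); @2: layer [2B, align 2] → 4; +4 pad (align 8); @8: depth [8B, align 8] → 16; size 16, align 8
@0: payload_len [8B, align 2] → 8
@8: dst [16B, align 2] → 24
within Entry: layer at 2
8 + 2 = 10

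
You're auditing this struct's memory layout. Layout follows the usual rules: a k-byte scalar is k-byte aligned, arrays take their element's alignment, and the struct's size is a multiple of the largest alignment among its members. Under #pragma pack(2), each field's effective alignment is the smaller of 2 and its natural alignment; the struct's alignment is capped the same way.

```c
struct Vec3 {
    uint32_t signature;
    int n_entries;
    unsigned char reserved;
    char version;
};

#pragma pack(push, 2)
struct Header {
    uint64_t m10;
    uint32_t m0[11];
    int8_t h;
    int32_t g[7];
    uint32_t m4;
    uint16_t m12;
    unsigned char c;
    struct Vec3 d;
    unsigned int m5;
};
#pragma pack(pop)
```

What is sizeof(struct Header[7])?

742

Vec3: @0: signature [4B, align 4] → 4; @4: n_entries [4B, align 4] → 8; @8: reserved [1B, align 1] → 9; @9: version [1B, align 1] → 10; +2 tail pad (align 4); size 12, align 4
@0: m10 [8B, align 2] → 8
@8: m0 [44B, align 2] → 52
@52: h [1B, align 1] → 53
+1 pad (align 2)
@54: g [28B, align 2] → 82
@82: m4 [4B, align 2] → 86
@86: m12 [2B, align 2] → 88
@88: c [1B, align 1] → 89
+1 pad (align 2)
@90: d [12B, align 2] → 102
@102: m5 [4B, align 2] → 106
size 106, align 2
array of 7: 7 × 106 = 742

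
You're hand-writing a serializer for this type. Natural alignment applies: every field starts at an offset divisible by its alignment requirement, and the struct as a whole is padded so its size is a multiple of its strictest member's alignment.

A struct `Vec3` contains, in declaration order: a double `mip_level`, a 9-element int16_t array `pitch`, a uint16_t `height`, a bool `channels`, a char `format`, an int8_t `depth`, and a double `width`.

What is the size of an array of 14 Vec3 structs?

mip_level at 0 (size 8, align 8) → ends 8
pitch at 8 (size 18, align 2) → ends 26
height at 26 (size 2, align 2) → ends 28
channels at 28 (size 1, align 1) → ends 29
format at 29 (size 1, align 1) → ends 30
depth at 30 (size 1, align 1) → ends 31
pad 1 to align 8 for width
width at 32 (size 8, align 8) → ends 40
total 40 bytes, alignment 8
array of 14: 14 × 40 = 560

560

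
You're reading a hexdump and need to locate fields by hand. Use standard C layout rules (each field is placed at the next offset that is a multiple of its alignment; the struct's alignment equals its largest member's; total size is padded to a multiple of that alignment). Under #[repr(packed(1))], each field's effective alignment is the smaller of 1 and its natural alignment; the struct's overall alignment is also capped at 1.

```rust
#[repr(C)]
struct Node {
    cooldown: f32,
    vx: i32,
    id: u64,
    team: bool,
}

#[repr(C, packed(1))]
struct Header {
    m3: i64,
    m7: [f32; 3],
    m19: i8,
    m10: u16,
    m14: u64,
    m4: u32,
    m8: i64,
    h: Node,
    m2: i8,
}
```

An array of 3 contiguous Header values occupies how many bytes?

Node: cooldown at 0 (size 4, align 4) → ends 4; vx at 4 (size 4, align 4) → ends 8; id at 8 (size 8, align 8) → ends 16; team at 16 (size 1, align 1) → ends 17; tail pad 7 to reach multiple of 8; total 24 bytes, alignment 8
m3 at 0 (size 8, align 1) → ends 8
m7 at 8 (size 12, align 1) → ends 20
m19 at 20 (size 1, align 1) → ends 21
m10 at 21 (size 2, align 1) → ends 23
m14 at 23 (size 8, align 1) → ends 31
m4 at 31 (size 4, align 1) → ends 35
m8 at 35 (size 8, align 1) → ends 43
h at 43 (size 24, align 1) → ends 67
m2 at 67 (size 1, align 1) → ends 68
total 68 bytes, alignment 1
array of 3: 3 × 68 = 204

204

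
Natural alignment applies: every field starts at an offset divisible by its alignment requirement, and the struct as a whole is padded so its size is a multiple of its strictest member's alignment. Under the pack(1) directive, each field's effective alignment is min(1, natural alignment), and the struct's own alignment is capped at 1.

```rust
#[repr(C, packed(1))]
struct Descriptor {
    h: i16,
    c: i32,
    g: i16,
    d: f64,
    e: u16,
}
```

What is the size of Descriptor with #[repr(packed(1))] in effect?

@0: h [2B, align 1] → 2
@2: c [4B, align 1] → 6
@6: g [2B, align 1] → 8
@8: d [8B, align 1] → 16
@16: e [2B, align 1] → 18
size 18, align 1

18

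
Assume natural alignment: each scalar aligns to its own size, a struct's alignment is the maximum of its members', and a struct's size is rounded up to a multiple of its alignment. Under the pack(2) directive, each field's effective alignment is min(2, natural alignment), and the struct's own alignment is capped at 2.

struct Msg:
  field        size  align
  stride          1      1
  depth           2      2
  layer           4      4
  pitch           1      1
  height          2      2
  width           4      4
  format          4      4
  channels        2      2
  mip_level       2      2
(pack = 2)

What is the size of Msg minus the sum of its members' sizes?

2

stride at 0 (size 1, align 1) → ends 1
pad 1 to align 2 for depth
depth at 2 (size 2, align 2) → ends 4
layer at 4 (size 4, align 2) → ends 8
pitch at 8 (size 1, align 1) → ends 9
pad 1 to align 2 for height
height at 10 (size 2, align 2) → ends 12
width at 12 (size 4, align 2) → ends 16
format at 16 (size 4, align 2) → ends 20
channels at 20 (size 2, align 2) → ends 22
mip_level at 22 (size 2, align 2) → ends 24
total 24 bytes, alignment 2
data bytes 22, size 24 → padding 2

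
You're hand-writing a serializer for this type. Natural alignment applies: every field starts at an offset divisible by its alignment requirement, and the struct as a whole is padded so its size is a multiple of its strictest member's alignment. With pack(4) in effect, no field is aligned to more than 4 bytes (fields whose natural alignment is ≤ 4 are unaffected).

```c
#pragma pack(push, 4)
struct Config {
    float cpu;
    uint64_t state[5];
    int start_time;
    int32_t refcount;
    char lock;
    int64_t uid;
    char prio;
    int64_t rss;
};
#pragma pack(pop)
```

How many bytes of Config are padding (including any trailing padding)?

6

0..4  cpu  (4B, 4-aligned)
4..44  state  (40B, 4-aligned)
44..48  start_time  (4B, 4-aligned)
48..52  refcount  (4B, 4-aligned)
52..53  lock  (1B, 1-aligned)
53..56  -- padding (3B)
56..64  uid  (8B, 4-aligned)
64..65  prio  (1B, 1-aligned)
65..68  -- padding (3B)
68..76  rss  (8B, 4-aligned)
sizeof = 76, alignof = 4
data bytes 70, size 76 → padding 6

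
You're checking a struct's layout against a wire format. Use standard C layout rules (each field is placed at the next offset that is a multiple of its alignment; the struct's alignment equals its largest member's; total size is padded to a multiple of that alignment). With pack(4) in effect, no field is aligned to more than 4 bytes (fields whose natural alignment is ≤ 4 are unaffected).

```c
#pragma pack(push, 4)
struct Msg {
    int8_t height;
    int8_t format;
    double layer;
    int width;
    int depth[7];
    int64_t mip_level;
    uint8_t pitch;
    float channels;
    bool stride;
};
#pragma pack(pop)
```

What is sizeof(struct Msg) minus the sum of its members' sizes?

height at 0 (size 1, align 1) → ends 1
format at 1 (size 1, align 1) → ends 2
pad 2 to align 4 for layer
layer at 4 (size 8, align 4) → ends 12
width at 12 (size 4, align 4) → ends 16
depth at 16 (size 28, align 4) → ends 44
mip_level at 44 (size 8, align 4) → ends 52
pitch at 52 (size 1, align 1) → ends 53
pad 3 to align 4 for channels
channels at 56 (size 4, align 4) → ends 60
stride at 60 (size 1, align 1) → ends 61
tail pad 3 to reach multiple of 4
total 64 bytes, alignment 4
data bytes 56, size 64 → padding 8

8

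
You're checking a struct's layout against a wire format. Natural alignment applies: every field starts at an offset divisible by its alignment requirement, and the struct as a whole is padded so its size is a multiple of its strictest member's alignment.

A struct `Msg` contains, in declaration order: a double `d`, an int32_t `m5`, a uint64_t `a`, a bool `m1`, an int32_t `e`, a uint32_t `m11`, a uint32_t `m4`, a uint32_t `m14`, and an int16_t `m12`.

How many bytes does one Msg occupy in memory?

0..8  d  (8B, 8-aligned)
8..12  m5  (4B, 4-aligned)
12..16  -- padding (4B)
16..24  a  (8B, 8-aligned)
24..25  m1  (1B, 1-aligned)
25..28  -- padding (3B)
28..32  e  (4B, 4-aligned)
32..36  m11  (4B, 4-aligned)
36..40  m4  (4B, 4-aligned)
40..44  m14  (4B, 4-aligned)
44..46  m12  (2B, 2-aligned)
46..48  -- tail padding (2B)
sizeof = 48, alignof = 8

48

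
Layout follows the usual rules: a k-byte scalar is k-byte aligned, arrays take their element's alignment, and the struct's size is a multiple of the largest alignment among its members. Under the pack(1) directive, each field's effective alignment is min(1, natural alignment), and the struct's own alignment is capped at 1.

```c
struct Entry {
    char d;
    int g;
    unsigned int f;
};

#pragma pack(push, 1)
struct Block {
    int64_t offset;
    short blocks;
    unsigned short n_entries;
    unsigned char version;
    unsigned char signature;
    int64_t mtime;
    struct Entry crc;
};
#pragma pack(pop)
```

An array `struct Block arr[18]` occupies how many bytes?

Entry: 0..1  d  (1B, 1-aligned); 1..4  -- padding (3B); 4..8  g  (4B, 4-aligned); 8..12  f  (4B, 4-aligned); sizeof = 12, alignof = 4
0..8  offset  (8B, 1-aligned)
8..10  blocks  (2B, 1-aligned)
10..12  n_entries  (2B, 1-aligned)
12..13  version  (1B, 1-aligned)
13..14  signature  (1B, 1-aligned)
14..22  mtime  (8B, 1-aligned)
22..34  crc  (12B, 1-aligned)
sizeof = 34, alignof = 1
array of 18: 18 × 34 = 612

612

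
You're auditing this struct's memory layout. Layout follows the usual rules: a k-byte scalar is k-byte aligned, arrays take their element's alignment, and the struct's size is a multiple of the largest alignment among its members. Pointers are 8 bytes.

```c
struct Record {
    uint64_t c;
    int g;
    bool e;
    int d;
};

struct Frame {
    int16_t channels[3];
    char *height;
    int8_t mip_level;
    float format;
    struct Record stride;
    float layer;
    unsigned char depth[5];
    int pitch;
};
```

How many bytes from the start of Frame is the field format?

20

Record: @0: c [8B, align 8] → 8; @8: g [4B, align 4] → 12; @12: e [1B, align 1] → 13; +3 pad (align 4); @16: d [4B, align 4] → 20; +4 tail pad (align 8); size 24, align 8
@0: channels [6B, align 2] → 6
+2 pad (align 8)
@8: height [8B, align 8] → 16
@16: mip_level [1B, align 1] → 17
+3 pad (align 4)
@20: format [4B, align 4] → 24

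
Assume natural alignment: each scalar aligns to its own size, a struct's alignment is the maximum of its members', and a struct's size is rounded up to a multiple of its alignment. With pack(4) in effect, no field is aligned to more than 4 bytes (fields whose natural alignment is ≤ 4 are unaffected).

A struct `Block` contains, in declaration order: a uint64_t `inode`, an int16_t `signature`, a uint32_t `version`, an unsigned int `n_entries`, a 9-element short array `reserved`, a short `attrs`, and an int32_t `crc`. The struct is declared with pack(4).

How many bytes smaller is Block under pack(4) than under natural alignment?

natural layout:
  @0: inode [8B, align 8] → 8
  @8: signature [2B, align 2] → 10
  +2 pad (align 4)
  @12: version [4B, align 4] → 16
  @16: n_entries [4B, align 4] → 20
  @20: reserved [18B, align 2] → 38
  @38: attrs [2B, align 2] → 40
  @40: crc [4B, align 4] → 44
  +4 tail pad (align 8)
  size 48, align 8
packed(4) layout:
  @0: inode [8B, align 4] → 8
  @8: signature [2B, align 2] → 10
  +2 pad (align 4)
  @12: version [4B, align 4] → 16
  @16: n_entries [4B, align 4] → 20
  @20: reserved [18B, align 2] → 38
  @38: attrs [2B, align 2] → 40
  @40: crc [4B, align 4] → 44
  size 44, align 4
48 − 44 = 4

4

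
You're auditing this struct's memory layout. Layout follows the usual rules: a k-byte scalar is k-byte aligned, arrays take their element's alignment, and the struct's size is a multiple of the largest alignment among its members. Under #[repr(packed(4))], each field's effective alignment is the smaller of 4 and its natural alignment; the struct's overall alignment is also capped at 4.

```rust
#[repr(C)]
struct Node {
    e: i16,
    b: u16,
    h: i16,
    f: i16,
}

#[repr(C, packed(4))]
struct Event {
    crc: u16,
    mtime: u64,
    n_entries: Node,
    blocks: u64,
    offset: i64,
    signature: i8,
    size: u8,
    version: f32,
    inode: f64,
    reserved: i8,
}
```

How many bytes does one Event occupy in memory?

Node: 0..2  e  (2B, 2-aligned); 2..4  b  (2B, 2-aligned); 4..6  h  (2B, 2-aligned); 6..8  f  (2B, 2-aligned); sizeof = 8, alignof = 2
0..2  crc  (2B, 2-aligned)
2..4  -- padding (2B)
4..12  mtime  (8B, 4-aligned)
12..20  n_entries  (8B, 2-aligned)
20..28  blocks  (8B, 4-aligned)
28..36  offset  (8B, 4-aligned)
36..37  signature  (1B, 1-aligned)
37..38  size  (1B, 1-aligned)
38..40  -- padding (2B)
40..44  version  (4B, 4-aligned)
44..52  inode  (8B, 4-aligned)
52..53  reserved  (1B, 1-aligned)
53..56  -- tail padding (3B)
sizeof = 56, alignof = 4

56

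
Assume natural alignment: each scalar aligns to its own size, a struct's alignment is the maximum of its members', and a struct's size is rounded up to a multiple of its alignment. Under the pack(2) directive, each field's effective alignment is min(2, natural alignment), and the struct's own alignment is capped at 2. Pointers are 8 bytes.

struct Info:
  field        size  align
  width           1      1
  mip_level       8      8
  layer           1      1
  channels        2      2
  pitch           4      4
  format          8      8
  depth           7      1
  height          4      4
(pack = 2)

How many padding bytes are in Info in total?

3

0..1  width  (1B, 1-aligned)
1..2  -- padding (1B)
2..10  mip_level  (8B, 2-aligned)
10..11  layer  (1B, 1-aligned)
11..12  -- padding (1B)
12..14  channels  (2B, 2-aligned)
14..18  pitch  (4B, 2-aligned)
18..26  format  (8B, 2-aligned)
26..33  depth  (7B, 1-aligned)
33..34  -- padding (1B)
34..38  height  (4B, 2-aligned)
sizeof = 38, alignof = 2
data bytes 35, size 38 → padding 3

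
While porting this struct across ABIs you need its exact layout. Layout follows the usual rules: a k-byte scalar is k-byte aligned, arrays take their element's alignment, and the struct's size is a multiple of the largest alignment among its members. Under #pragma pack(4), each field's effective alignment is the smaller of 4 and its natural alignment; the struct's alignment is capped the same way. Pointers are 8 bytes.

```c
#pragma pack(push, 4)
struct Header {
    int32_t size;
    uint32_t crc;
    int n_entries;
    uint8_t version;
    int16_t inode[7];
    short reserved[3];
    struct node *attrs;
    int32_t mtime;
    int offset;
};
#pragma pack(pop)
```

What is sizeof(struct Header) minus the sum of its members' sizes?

@0: size [4B, align 4] → 4
@4: crc [4B, align 4] → 8
@8: n_entries [4B, align 4] → 12
@12: version [1B, align 1] → 13
+1 pad (align 2)
@14: inode [14B, align 2] → 28
@28: reserved [6B, align 2] → 34
+2 pad (align 4)
@36: attrs [8B, align 4] → 44
@44: mtime [4B, align 4] → 48
@48: offset [4B, align 4] → 52
size 52, align 4
data bytes 49, size 52 → padding 3

3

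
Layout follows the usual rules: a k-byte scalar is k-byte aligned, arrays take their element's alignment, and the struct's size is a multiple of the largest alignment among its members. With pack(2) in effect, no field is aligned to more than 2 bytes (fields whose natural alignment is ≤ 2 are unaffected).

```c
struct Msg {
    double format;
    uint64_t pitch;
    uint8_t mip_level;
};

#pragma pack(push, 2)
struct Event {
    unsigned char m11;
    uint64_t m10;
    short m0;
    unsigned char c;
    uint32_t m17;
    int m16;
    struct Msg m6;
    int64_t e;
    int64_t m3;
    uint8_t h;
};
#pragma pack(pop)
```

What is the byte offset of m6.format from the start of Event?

Msg: format at 0 (size 8, align 8) → ends 8; pitch at 8 (size 8, align 8) → ends 16; mip_level at 16 (size 1, align 1) → ends 17; tail pad 7 to reach multiple of 8; total 24 bytes, alignment 8
m11 at 0 (size 1, align 1) → ends 1
pad 1 to align 2 for m10
m10 at 2 (size 8, align 2) → ends 10
m0 at 10 (size 2, align 2) → ends 12
c at 12 (size 1, align 1) → ends 13
pad 1 to align 2 for m17
m17 at 14 (size 4, align 2) → ends 18
m16 at 18 (size 4, align 2) → ends 22
m6 at 22 (size 24, align 2) → ends 46
within Msg: format at 0
22 + 0 = 22

22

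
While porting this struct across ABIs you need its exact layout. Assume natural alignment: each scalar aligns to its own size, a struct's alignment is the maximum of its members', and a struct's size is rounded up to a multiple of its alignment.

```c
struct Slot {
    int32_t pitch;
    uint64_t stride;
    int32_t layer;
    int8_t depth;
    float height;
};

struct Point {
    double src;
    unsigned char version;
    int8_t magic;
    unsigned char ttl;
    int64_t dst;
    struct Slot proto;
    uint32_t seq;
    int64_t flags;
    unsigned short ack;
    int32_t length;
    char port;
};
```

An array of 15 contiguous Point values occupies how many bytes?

Slot: @0: pitch [4B, align 4] → 4; +4 pad (align 8); @8: stride [8B, align 8] → 16; @16: layer [4B, align 4] → 20; @20: depth [1B, align 1] → 21; +3 pad (align 4); @24: height [4B, align 4] → 28; +4 tail pad (align 8); size 32, align 8
@0: src [8B, align 8] → 8
@8: version [1B, align 1] → 9
@9: magic [1B, align 1] → 10
@10: ttl [1B, align 1] → 11
+5 pad (align 8)
@16: dst [8B, align 8] → 24
@24: proto [32B, align 8] → 56
@56: seq [4B, align 4] → 60
+4 pad (align 8)
@64: flags [8B, align 8] → 72
@72: ack [2B, align 2] → 74
+2 pad (align 4)
@76: length [4B, align 4] → 80
@80: port [1B, align 1] → 81
+7 tail pad (align 8)
size 88, align 8
array of 15: 15 × 88 = 1320

1320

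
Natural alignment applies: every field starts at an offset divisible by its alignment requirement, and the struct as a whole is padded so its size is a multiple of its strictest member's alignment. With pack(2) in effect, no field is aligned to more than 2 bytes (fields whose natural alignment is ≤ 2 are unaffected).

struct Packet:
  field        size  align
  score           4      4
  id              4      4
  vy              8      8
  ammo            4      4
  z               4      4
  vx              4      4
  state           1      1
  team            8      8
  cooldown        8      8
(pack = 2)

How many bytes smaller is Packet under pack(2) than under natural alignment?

2

natural layout:
  @0: score [4B, align 4] → 4
  @4: id [4B, align 4] → 8
  @8: vy [8B, align 8] → 16
  @16: ammo [4B, align 4] → 20
  @20: z [4B, align 4] → 24
  @24: vx [4B, align 4] → 28
  @28: state [1B, align 1] → 29
  +3 pad (align 8)
  @32: team [8B, align 8] → 40
  @40: cooldown [8B, align 8] → 48
  size 48, align 8
packed(2) layout:
  @0: score [4B, align 2] → 4
  @4: id [4B, align 2] → 8
  @8: vy [8B, align 2] → 16
  @16: ammo [4B, align 2] → 20
  @20: z [4B, align 2] → 24
  @24: vx [4B, align 2] → 28
  @28: state [1B, align 1] → 29
  +1 pad (align 2)
  @30: team [8B, align 2] → 38
  @38: cooldown [8B, align 2] → 46
  size 46, align 2
48 − 46 = 2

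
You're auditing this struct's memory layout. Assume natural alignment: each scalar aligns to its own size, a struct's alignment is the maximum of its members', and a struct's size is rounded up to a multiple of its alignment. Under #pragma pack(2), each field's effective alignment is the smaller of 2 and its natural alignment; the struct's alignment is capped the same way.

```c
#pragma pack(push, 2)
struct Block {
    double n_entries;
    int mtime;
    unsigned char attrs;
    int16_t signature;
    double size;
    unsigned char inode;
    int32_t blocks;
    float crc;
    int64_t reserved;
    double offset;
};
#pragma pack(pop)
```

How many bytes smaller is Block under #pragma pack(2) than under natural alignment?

natural layout:
  0..8  n_entries  (8B, 8-aligned)
  8..12  mtime  (4B, 4-aligned)
  12..13  attrs  (1B, 1-aligned)
  13..14  -- padding (1B)
  14..16  signature  (2B, 2-aligned)
  16..24  size  (8B, 8-aligned)
  24..25  inode  (1B, 1-aligned)
  25..28  -- padding (3B)
  28..32  blocks  (4B, 4-aligned)
  32..36  crc  (4B, 4-aligned)
  36..40  -- padding (4B)
  40..48  reserved  (8B, 8-aligned)
  48..56  offset  (8B, 8-aligned)
  sizeof = 56, alignof = 8
packed(2) layout:
  0..8  n_entries  (8B, 2-aligned)
  8..12  mtime  (4B, 2-aligned)
  12..13  attrs  (1B, 1-aligned)
  13..14  -- padding (1B)
  14..16  signature  (2B, 2-aligned)
  16..24  size  (8B, 2-aligned)
  24..25  inode  (1B, 1-aligned)
  25..26  -- padding (1B)
  26..30  blocks  (4B, 2-aligned)
  30..34  crc  (4B, 2-aligned)
  34..42  reserved  (8B, 2-aligned)
  42..50  offset  (8B, 2-aligned)
  sizeof = 50, alignof = 2
56 − 50 = 6

6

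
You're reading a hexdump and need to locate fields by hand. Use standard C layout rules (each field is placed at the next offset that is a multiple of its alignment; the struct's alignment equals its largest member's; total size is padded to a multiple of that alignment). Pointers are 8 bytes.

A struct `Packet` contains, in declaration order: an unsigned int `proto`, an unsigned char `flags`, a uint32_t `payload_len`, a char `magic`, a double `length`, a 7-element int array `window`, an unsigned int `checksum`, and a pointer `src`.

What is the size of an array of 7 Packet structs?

0..4  proto  (4B, 4-aligned)
4..5  flags  (1B, 1-aligned)
5..8  -- padding (3B)
8..12  payload_len  (4B, 4-aligned)
12..13  magic  (1B, 1-aligned)
13..16  -- padding (3B)
16..24  length  (8B, 8-aligned)
24..52  window  (28B, 4-aligned)
52..56  checksum  (4B, 4-aligned)
56..64  src  (8B, 8-aligned)
sizeof = 64, alignof = 8
array of 7: 7 × 64 = 448

448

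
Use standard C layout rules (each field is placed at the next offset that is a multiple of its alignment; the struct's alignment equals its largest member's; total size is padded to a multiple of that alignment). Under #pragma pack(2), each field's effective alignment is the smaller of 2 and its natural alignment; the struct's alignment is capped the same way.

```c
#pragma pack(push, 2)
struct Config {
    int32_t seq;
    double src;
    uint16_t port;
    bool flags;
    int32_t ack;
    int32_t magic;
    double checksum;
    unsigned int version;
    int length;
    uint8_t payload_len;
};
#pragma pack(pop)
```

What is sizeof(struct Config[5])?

210

seq at 0 (size 4, align 2) → ends 4
src at 4 (size 8, align 2) → ends 12
port at 12 (size 2, align 2) → ends 14
flags at 14 (size 1, align 1) → ends 15
pad 1 to align 2 for ack
ack at 16 (size 4, align 2) → ends 20
magic at 20 (size 4, align 2) → ends 24
checksum at 24 (size 8, align 2) → ends 32
version at 32 (size 4, align 2) → ends 36
length at 36 (size 4, align 2) → ends 40
payload_len at 40 (size 1, align 1) → ends 41
tail pad 1 to reach multiple of 2
total 42 bytes, alignment 2
array of 5: 5 × 42 = 210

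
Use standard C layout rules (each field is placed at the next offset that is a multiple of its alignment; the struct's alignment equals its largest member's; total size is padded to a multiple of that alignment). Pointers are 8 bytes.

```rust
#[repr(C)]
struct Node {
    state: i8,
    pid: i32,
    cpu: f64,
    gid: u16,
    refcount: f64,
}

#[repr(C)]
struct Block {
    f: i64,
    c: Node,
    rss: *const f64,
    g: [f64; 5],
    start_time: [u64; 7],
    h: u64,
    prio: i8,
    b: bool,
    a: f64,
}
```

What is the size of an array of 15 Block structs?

Node: state at 0 (size 1, align 1) → ends 1; pad 3 to align 4 for pid; pid at 4 (size 4, align 4) → ends 8; cpu at 8 (size 8, align 8) → ends 16; gid at 16 (size 2, align 2) → ends 18; pad 6 to align 8 for refcount; refcount at 24 (size 8, align 8) → ends 32; total 32 bytes, alignment 8
f at 0 (size 8, align 8) → ends 8
c at 8 (size 32, align 8) → ends 40
rss at 40 (size 8, align 8) → ends 48
g at 48 (size 40, align 8) → ends 88
start_time at 88 (size 56, align 8) → ends 144
h at 144 (size 8, align 8) → ends 152
prio at 152 (size 1, align 1) → ends 153
b at 153 (size 1, align 1) → ends 154
pad 6 to align 8 for a
a at 160 (size 8, align 8) → ends 168
total 168 bytes, alignment 8
array of 15: 15 × 168 = 2520

2520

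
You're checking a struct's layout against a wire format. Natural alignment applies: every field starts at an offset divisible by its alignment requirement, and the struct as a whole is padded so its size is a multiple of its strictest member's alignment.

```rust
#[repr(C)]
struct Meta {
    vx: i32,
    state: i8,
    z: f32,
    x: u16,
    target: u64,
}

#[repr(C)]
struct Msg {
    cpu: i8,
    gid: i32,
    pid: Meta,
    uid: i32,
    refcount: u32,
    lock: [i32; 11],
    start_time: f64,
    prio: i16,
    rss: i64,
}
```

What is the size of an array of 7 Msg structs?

Meta: vx at 0 (size 4, align 4) → ends 4; state at 4 (size 1, align 1) → ends 5; pad 3 to align 4 for z; z at 8 (size 4, align 4) → ends 12; x at 12 (size 2, align 2) → ends 14; pad 2 to align 8 for target; target at 16 (size 8, align 8) → ends 24; total 24 bytes, alignment 8
cpu at 0 (size 1, align 1) → ends 1
pad 3 to align 4 for gid
gid at 4 (size 4, align 4) → ends 8
pid at 8 (size 24, align 8) → ends 32
uid at 32 (size 4, align 4) → ends 36
refcount at 36 (size 4, align 4) → ends 40
lock at 40 (size 44, align 4) → ends 84
pad 4 to align 8 for start_time
start_time at 88 (size 8, align 8) → ends 96
prio at 96 (size 2, align 2) → ends 98
pad 6 to align 8 for rss
rss at 104 (size 8, align 8) → ends 112
total 112 bytes, alignment 8
array of 7: 7 × 112 = 784

784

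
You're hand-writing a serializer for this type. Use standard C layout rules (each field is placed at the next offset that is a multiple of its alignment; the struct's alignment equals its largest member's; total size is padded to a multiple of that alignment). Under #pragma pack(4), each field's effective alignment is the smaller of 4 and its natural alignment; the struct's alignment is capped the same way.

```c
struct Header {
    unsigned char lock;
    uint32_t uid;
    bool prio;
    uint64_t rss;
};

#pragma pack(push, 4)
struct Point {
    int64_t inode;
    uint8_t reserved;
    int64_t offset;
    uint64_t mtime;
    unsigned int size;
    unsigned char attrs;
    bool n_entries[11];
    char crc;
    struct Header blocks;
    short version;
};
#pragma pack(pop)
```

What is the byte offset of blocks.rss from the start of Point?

Header: @0: lock [1B, align 1] → 1; +3 pad (align 4); @4: uid [4B, align 4] → 8; @8: prio [1B, align 1] → 9; +7 pad (align 8); @16: rss [8B, align 8] → 24; size 24, align 8
@0: inode [8B, align 4] → 8
@8: reserved [1B, align 1] → 9
+3 pad (align 4)
@12: offset [8B, align 4] → 20
@20: mtime [8B, align 4] → 28
@28: size [4B, align 4] → 32
@32: attrs [1B, align 1] → 33
@33: n_entries [11B, align 1] → 44
@44: crc [1B, align 1] → 45
+3 pad (align 4)
@48: blocks [24B, align 4] → 72
within Header: rss at 16
48 + 16 = 64

64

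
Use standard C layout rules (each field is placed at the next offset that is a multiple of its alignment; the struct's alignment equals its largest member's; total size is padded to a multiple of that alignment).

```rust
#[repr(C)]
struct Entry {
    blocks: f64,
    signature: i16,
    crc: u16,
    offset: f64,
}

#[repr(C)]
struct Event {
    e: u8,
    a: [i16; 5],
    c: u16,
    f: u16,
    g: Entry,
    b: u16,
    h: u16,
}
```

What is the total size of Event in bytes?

48

Entry: blocks at 0 (size 8, align 8) → ends 8; signature at 8 (size 2, align 2) → ends 10; crc at 10 (size 2, align 2) → ends 12; pad 4 to align 8 for offset; offset at 16 (size 8, align 8) → ends 24; total 24 bytes, alignment 8
e at 0 (size 1, align 1) → ends 1
pad 1 to align 2 for a
a at 2 (size 10, align 2) → ends 12
c at 12 (size 2, align 2) → ends 14
f at 14 (size 2, align 2) → ends 16
g at 16 (size 24, align 8) → ends 40
b at 40 (size 2, align 2) → ends 42
h at 42 (size 2, align 2) → ends 44
tail pad 4 to reach multiple of 8
total 48 bytes, alignment 8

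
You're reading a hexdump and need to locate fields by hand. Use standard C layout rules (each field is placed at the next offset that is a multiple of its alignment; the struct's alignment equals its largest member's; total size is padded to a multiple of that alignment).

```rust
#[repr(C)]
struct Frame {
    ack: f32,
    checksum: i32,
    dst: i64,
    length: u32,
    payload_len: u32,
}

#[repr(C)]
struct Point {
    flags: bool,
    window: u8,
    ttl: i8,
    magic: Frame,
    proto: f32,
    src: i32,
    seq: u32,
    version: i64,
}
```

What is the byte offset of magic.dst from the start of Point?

Frame: 0..4  ack  (4B, 4-aligned); 4..8  checksum  (4B, 4-aligned); 8..16  dst  (8B, 8-aligned); 16..20  length  (4B, 4-aligned); 20..24  payload_len  (4B, 4-aligned); sizeof = 24, alignof = 8
0..1  flags  (1B, 1-aligned)
1..2  window  (1B, 1-aligned)
2..3  ttl  (1B, 1-aligned)
3..8  -- padding (5B)
8..32  magic  (24B, 8-aligned)
within Frame: dst at 8
8 + 8 = 16

16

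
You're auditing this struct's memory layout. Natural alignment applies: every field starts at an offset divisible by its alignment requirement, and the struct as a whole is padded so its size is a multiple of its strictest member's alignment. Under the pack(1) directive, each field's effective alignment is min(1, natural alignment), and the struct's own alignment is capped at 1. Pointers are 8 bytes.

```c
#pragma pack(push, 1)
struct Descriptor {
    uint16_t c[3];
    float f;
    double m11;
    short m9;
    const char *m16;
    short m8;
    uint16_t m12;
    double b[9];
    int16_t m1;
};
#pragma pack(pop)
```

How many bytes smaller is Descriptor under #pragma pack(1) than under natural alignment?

22

natural layout:
  c at 0 (size 6, align 2) → ends 6
  pad 2 to align 4 for f
  f at 8 (size 4, align 4) → ends 12
  pad 4 to align 8 for m11
  m11 at 16 (size 8, align 8) → ends 24
  m9 at 24 (size 2, align 2) → ends 26
  pad 6 to align 8 for m16
  m16 at 32 (size 8, align 8) → ends 40
  m8 at 40 (size 2, align 2) → ends 42
  m12 at 42 (size 2, align 2) → ends 44
  pad 4 to align 8 for b
  b at 48 (size 72, align 8) → ends 120
  m1 at 120 (size 2, align 2) → ends 122
  tail pad 6 to reach multiple of 8
  total 128 bytes, alignment 8
packed(1) layout:
  c at 0 (size 6, align 1) → ends 6
  f at 6 (size 4, align 1) → ends 10
  m11 at 10 (size 8, align 1) → ends 18
  m9 at 18 (size 2, align 1) → ends 20
  m16 at 20 (size 8, align 1) → ends 28
  m8 at 28 (size 2, align 1) → ends 30
  m12 at 30 (size 2, align 1) → ends 32
  b at 32 (size 72, align 1) → ends 104
  m1 at 104 (size 2, align 1) → ends 106
  total 106 bytes, alignment 1
128 − 106 = 22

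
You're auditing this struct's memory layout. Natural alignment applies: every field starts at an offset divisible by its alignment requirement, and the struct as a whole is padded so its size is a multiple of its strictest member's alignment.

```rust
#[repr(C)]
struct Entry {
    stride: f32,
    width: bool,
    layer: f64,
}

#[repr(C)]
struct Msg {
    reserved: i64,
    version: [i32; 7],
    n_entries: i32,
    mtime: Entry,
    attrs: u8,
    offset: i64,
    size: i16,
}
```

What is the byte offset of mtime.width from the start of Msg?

Entry: 0..4  stride  (4B, 4-aligned); 4..5  width  (1B, 1-aligned); 5..8  -- padding (3B); 8..16  layer  (8B, 8-aligned); sizeof = 16, alignof = 8
0..8  reserved  (8B, 8-aligned)
8..36  version  (28B, 4-aligned)
36..40  n_entries  (4B, 4-aligned)
40..56  mtime  (16B, 8-aligned)
within Entry: width at 4
40 + 4 = 44

44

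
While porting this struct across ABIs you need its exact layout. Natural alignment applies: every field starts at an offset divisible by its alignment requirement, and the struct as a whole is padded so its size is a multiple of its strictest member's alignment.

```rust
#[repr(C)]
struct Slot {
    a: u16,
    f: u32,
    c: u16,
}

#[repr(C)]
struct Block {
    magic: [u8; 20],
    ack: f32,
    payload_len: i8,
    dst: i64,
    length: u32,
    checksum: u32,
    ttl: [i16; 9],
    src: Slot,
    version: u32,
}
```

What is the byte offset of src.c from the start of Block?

76

Slot: a at 0 (size 2, align 2) → ends 2; pad 2 to align 4 for f; f at 4 (size 4, align 4) → ends 8; c at 8 (size 2, align 2) → ends 10; tail pad 2 to reach multiple of 4; total 12 bytes, alignment 4
magic at 0 (size 20, align 1) → ends 20
ack at 20 (size 4, align 4) → ends 24
payload_len at 24 (size 1, align 1) → ends 25
pad 7 to align 8 for dst
dst at 32 (size 8, align 8) → ends 40
length at 40 (size 4, align 4) → ends 44
checksum at 44 (size 4, align 4) → ends 48
ttl at 48 (size 18, align 2) → ends 66
pad 2 to align 4 for src
src at 68 (size 12, align 4) → ends 80
within Slot: c at 8
68 + 8 = 76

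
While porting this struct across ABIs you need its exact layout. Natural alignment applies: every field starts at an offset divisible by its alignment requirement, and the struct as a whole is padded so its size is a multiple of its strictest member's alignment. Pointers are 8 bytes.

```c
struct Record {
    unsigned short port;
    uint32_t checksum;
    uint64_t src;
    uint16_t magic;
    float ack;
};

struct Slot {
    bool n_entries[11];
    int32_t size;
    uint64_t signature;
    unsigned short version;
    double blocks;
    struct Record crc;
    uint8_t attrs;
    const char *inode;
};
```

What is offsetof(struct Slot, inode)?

72

Record: @0: port [2B, align 2] → 2; +2 pad (align 4); @4: checksum [4B, align 4] → 8; @8: src [8B, align 8] → 16; @16: magic [2B, align 2] → 18; +2 pad (align 4); @20: ack [4B, align 4] → 24; size 24, align 8
@0: n_entries [11B, align 1] → 11
+1 pad (align 4)
@12: size [4B, align 4] → 16
@16: signature [8B, align 8] → 24
@24: version [2B, align 2] → 26
+6 pad (align 8)
@32: blocks [8B, align 8] → 40
@40: crc [24B, align 8] → 64
@64: attrs [1B, align 1] → 65
+7 pad (align 8)
@72: inode [8B, align 8] → 80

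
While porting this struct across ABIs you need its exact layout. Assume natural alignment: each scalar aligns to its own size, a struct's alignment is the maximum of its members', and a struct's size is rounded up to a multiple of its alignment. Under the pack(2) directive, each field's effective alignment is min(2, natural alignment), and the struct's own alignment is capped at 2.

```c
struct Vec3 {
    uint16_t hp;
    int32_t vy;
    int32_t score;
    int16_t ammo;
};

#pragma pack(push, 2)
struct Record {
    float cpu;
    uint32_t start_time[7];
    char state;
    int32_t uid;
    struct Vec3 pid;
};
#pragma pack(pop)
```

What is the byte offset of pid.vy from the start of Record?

42

Vec3: hp at 0 (size 2, align 2) → ends 2; pad 2 to align 4 for vy; vy at 4 (size 4, align 4) → ends 8; score at 8 (size 4, align 4) → ends 12; ammo at 12 (size 2, align 2) → ends 14; tail pad 2 to reach multiple of 4; total 16 bytes, alignment 4
cpu at 0 (size 4, align 2) → ends 4
start_time at 4 (size 28, align 2) → ends 32
state at 32 (size 1, align 1) → ends 33
pad 1 to align 2 for uid
uid at 34 (size 4, align 2) → ends 38
pid at 38 (size 16, align 2) → ends 54
within Vec3: vy at 4
38 + 4 = 42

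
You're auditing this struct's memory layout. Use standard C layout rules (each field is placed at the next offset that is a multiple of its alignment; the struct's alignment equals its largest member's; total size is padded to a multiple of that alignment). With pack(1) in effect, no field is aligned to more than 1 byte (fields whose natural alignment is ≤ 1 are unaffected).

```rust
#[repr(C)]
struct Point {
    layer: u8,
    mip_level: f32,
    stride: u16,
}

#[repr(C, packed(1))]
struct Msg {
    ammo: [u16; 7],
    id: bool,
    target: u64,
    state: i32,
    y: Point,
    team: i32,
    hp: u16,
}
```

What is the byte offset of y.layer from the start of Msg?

Point: @0: layer [1B, align 1] → 1; +3 pad (align 4); @4: mip_level [4B, align 4] → 8; @8: stride [2B, align 2] → 10; +2 tail pad (align 4); size 12, align 4
@0: ammo [14B, align 1] → 14
@14: id [1B, align 1] → 15
@15: target [8B, align 1] → 23
@23: state [4B, align 1] → 27
@27: y [12B, align 1] → 39
within Point: layer at 0
27 + 0 = 27

27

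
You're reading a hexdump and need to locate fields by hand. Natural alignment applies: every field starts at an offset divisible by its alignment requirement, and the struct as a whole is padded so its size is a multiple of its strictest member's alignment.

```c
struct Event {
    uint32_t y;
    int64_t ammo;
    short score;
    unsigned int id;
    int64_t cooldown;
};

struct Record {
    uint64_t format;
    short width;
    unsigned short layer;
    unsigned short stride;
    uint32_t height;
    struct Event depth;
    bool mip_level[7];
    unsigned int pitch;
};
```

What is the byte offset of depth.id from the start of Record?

44

Event: @0: y [4B, align 4] → 4; +4 pad (align 8); @8: ammo [8B, align 8] → 16; @16: score [2B, align 2] → 18; +2 pad (align 4); @20: id [4B, align 4] → 24; @24: cooldown [8B, align 8] → 32; size 32, align 8
@0: format [8B, align 8] → 8
@8: width [2B, align 2] → 10
@10: layer [2B, align 2] → 12
@12: stride [2B, align 2] → 14
+2 pad (align 4)
@16: height [4B, align 4] → 20
+4 pad (align 8)
@24: depth [32B, align 8] → 56
within Event: id at 20
24 + 20 = 44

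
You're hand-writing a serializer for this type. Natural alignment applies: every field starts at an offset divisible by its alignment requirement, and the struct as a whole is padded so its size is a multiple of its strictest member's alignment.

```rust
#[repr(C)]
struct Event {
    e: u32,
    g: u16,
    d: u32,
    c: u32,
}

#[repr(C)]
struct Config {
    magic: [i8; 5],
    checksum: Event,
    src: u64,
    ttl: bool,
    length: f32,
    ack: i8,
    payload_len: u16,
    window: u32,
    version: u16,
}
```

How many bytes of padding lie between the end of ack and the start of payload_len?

1

Event: e at 0 (size 4, align 4) → ends 4; g at 4 (size 2, align 2) → ends 6; pad 2 to align 4 for d; d at 8 (size 4, align 4) → ends 12; c at 12 (size 4, align 4) → ends 16; total 16 bytes, alignment 4
magic at 0 (size 5, align 1) → ends 5
pad 3 to align 4 for checksum
checksum at 8 (size 16, align 4) → ends 24
src at 24 (size 8, align 8) → ends 32
ttl at 32 (size 1, align 1) → ends 33
pad 3 to align 4 for length
length at 36 (size 4, align 4) → ends 40
ack at 40 (size 1, align 1) → ends 41
pad 1 to align 2 for payload_len
payload_len at 42 (size 2, align 2) → ends 44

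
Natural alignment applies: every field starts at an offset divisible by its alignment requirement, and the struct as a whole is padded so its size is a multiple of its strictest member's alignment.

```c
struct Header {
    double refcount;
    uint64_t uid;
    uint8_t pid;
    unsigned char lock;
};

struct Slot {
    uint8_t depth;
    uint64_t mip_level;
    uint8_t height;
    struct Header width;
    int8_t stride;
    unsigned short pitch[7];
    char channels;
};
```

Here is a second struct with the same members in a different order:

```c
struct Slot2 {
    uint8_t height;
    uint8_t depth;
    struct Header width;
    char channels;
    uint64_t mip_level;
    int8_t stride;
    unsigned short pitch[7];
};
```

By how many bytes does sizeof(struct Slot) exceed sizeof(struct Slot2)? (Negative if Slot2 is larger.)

Header: @0: refcount [8B, align 8] → 8; @8: uid [8B, align 8] → 16; @16: pid [1B, align 1] → 17; @17: lock [1B, align 1] → 18; +6 tail pad (align 8); size 24, align 8
@0: depth [1B, align 1] → 1
+7 pad (align 8)
@8: mip_level [8B, align 8] → 16
@16: height [1B, align 1] → 17
+7 pad (align 8)
@24: width [24B, align 8] → 48
@48: stride [1B, align 1] → 49
+1 pad (align 2)
@50: pitch [14B, align 2] → 64
@64: channels [1B, align 1] → 65
+7 tail pad (align 8)
size 72, align 8
— Slot2 —
@0: height [1B, align 1] → 1
@1: depth [1B, align 1] → 2
+6 pad (align 8)
@8: width [24B, align 8] → 32
@32: channels [1B, align 1] → 33
+7 pad (align 8)
@40: mip_level [8B, align 8] → 48
@48: stride [1B, align 1] → 49
+1 pad (align 2)
@50: pitch [14B, align 2] → 64
size 64, align 8
72 − 64 = 8

8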